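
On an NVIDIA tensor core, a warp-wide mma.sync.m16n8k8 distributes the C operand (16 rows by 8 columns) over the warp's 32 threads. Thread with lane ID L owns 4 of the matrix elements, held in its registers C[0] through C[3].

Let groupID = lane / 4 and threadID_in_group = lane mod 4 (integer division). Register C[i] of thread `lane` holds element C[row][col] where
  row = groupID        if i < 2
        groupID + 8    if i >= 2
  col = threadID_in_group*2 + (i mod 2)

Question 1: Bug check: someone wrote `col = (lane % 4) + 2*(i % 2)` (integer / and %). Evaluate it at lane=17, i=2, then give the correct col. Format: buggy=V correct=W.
buggy=1 correct=2

`(lane % 4) + 2*(i % 2)`[17,2]->1
L=17->gid=17>>2=4, tid=17&3=1
[2]->row 4+8=12  col 1·2+0=2
col: 1 vs 2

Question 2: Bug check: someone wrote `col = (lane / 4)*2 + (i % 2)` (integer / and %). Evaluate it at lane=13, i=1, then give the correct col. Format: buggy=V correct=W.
`(lane / 4)*2 + (i % 2)`[13,1]=>7
13: grp=3,tig=1
[1] (3+0,1*2+1) = (3,3)
col: 7 vs 3

buggy=7 correct=3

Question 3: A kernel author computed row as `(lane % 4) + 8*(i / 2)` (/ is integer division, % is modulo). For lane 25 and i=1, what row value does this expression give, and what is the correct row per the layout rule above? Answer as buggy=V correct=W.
buggy=1 correct=6

`(lane % 4) + 8*(i / 2)`[25,1]=>1
25: grp=6,tig=1
[1] (6+0,1*2+1) = (6,3)
row: 1 vs 6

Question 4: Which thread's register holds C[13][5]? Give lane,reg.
22,3

r=13⇒gr=5,Rb=1  c=5⇒th=2,odd=1
L=5*4+2=22  i=1*2+1=3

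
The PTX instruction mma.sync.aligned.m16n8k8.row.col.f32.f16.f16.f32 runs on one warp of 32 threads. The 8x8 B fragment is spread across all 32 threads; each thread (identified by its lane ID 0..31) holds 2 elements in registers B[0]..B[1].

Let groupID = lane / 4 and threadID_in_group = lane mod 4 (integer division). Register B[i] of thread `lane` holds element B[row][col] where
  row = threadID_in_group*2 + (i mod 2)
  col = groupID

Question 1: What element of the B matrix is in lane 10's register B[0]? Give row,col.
10: g=2,t=2
[0] (2*2+0,2) = (4,2)

4,2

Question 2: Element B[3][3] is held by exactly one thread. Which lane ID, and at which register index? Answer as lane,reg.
c=3->g=3  r=3->t=1,b0=1
L=3*4+1=13  i=1=1

13,1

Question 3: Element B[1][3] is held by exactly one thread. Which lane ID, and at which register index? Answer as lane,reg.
c: 3->gid=3  r: 1->tid=0,i&1=1
L=3*4+0=12  i=1=1

12,1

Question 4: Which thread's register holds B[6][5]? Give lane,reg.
23,0

c=5⇒gr=5  r=6⇒th=3,odd=0
L=5*4+3=23  i=0=0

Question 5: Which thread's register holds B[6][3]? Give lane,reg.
15,0

c=3⇒gr=3  r=6⇒th=3,odd=0
L=3*4+3=15  i=0=0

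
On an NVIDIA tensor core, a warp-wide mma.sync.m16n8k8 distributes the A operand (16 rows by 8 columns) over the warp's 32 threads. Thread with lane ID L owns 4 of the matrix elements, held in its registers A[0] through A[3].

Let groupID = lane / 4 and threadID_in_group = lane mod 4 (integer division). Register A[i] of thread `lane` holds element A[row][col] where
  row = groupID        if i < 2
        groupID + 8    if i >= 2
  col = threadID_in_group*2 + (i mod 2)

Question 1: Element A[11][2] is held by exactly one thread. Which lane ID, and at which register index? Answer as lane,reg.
r=11⇒gr=3,Rb=1  c=2⇒th=1,odd=0
L=3*4+1=13  i=1*2+0=2

13,2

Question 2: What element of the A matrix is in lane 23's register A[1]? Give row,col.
L=23⇒gr=23>>2=5, th=23&3=3
[1]⇒row 5+0=5  col 3·2+1=7

5,7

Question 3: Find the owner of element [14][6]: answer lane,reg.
r=14→G=6,rhi=1  c=6→T=3,p=0
L=6*4+3=27  i=1*2+0=2

27,2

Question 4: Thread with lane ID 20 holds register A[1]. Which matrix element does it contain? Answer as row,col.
5,1

20: grp=5,tig=0
[1] (5+0,0*2+1) = (5,1)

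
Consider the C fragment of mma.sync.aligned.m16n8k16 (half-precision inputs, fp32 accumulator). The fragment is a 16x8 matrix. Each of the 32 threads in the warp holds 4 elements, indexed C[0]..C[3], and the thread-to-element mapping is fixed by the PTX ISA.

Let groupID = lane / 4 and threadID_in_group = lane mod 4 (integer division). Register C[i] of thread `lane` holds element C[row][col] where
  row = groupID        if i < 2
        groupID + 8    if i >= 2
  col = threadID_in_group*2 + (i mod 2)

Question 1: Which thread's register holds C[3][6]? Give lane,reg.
15,0

r: 3->gid=3,r8=0  c: 6->tid=3,i&1=0
L=3*4+3=15  i=0*2+0=0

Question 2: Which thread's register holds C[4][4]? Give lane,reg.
18,0

r:4=>grp=4,rB=0  c:4=>tig=2,lo=0
L=4*4+2=18  i=0*2+0=0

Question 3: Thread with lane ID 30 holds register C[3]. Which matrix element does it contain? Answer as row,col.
30: G=7,T=2
[3] (7+8,2*2+1) = (15,5)

15,5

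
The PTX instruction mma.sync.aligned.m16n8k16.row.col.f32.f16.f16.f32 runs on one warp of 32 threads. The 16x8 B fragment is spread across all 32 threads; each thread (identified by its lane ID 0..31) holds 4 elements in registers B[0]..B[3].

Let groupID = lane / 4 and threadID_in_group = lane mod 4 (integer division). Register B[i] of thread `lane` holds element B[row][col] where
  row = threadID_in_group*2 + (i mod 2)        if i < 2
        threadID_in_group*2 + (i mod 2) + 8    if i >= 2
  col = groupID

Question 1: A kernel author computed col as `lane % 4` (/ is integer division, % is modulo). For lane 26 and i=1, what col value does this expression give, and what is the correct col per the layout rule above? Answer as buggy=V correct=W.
`lane % 4`[26,1]=>2
lane 26=>26/4=6, 26 mod 4=2
i=1  r:2·2+1+0=>5  c:6
col: 2 vs 6

buggy=2 correct=6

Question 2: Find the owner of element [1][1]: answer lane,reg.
c=1->g=1  r=1->rb=0,t=0,b0=1
L=1*4+0=4  i=0*2+1=1

4,1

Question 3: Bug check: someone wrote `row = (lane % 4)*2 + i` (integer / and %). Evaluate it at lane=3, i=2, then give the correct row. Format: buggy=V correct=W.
buggy=8 correct=14

`(lane % 4)*2 + i`[3,2]->8
L=3->g=3>>2=0, t=3&3=3
[2]->row 3·2+0+8=14  col g=0
row: 8 vs 14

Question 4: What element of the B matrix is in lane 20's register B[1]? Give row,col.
1,5

L=20->g=20>>2=5, t=20&3=0
[1]->row 0·2+1+0=1  col g=5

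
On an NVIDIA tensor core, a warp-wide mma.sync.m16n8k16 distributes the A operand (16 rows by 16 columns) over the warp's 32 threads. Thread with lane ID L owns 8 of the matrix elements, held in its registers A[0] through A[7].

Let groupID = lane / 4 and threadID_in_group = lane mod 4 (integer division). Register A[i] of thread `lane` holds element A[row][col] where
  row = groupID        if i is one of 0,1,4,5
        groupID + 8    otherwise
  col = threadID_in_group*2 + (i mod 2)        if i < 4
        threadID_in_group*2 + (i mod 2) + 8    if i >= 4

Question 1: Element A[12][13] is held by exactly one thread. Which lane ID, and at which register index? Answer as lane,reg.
r: 12->gid=4,r8=1  c: 13->c8=1,tid=2,i&1=1
L=4*4+2=18  i=1*4+1*2+1=7

18,7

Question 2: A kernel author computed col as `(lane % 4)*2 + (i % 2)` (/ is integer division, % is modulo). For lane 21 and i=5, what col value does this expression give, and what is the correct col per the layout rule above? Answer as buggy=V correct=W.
buggy=3 correct=11

`(lane % 4)*2 + (i % 2)`[21,5]->3
lane 21: g=5 (21/4), t=1 (21%4)
i=5: r=5+0=5, c=1*2+1+8=11
col: 3 vs 11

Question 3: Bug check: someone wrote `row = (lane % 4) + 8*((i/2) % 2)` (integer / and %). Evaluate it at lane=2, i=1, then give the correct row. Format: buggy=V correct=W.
`(lane % 4) + 8*((i/2) % 2)`[2,1]⇒2
lane 2: gr=0 (2/4), th=2 (2%4)
i=1: r=0+0=0, c=2*2+1+0=5
row: 2 vs 0

buggy=2 correct=0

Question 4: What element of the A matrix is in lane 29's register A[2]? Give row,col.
lane 29: g=7 (29/4), t=1 (29%4)
i=2: r=7+8=15, c=1*2+0+0=2

15,2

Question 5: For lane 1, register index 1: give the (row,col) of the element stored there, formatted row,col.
0,3

1: G=0,T=1
[1] (0+0,1*2+1+0) = (0,3)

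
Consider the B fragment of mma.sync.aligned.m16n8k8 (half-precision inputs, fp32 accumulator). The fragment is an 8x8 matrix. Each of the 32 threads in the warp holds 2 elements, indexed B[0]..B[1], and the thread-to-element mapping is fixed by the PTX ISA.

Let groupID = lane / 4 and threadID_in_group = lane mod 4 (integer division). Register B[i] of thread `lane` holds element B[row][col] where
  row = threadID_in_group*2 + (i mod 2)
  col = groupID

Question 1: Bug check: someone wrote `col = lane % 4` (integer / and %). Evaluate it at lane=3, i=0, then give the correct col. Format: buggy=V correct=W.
`lane % 4`[3,0]->3
3: g=0,t=3
[0] (3*2+0,0) = (6,0)
col: 3 vs 0

buggy=3 correct=0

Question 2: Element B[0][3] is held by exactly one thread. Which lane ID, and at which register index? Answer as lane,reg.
12,0

c=3⇒gr=3  r=0⇒th=0,odd=0
L=3*4+0=12  i=0=0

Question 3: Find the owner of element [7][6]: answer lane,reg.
27,1

c=6→G=6  r=7→T=3,p=1
L=6*4+3=27  i=1=1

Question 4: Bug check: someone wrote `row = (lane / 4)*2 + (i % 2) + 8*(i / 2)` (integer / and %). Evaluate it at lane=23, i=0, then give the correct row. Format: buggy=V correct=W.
`(lane / 4)*2 + (i % 2) + 8*(i / 2)`[23,0]=>10
lane 23=>23/4=5, 23 mod 4=3
i=0  r:2·3+0=>6  c:5
row: 10 vs 6

buggy=10 correct=6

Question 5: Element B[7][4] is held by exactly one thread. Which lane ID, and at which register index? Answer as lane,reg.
c:4=>grp=4  r:7=>tig=3,lo=1
L=4*4+3=19  i=1=1

19,1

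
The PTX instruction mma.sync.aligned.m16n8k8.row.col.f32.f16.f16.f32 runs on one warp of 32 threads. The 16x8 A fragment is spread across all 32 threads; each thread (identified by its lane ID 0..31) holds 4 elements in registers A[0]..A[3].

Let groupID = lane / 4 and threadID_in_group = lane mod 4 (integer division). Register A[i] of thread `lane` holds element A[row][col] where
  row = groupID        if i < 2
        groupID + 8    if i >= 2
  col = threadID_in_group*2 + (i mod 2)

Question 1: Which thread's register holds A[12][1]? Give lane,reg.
16,3

r=12→G=4,rhi=1  c=1→T=0,p=1
L=4*4+0=16  i=1*2+1=3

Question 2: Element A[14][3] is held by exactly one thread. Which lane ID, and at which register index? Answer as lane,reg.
25,3

r=14⇒gr=6,Rb=1  c=3⇒th=1,odd=1
L=6*4+1=25  i=1*2+1=3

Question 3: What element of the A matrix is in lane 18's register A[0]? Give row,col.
4,4

lane 18: grp=4 (18/4), tig=2 (18%4)
i=0: r=4+0=4, c=2*2+0=4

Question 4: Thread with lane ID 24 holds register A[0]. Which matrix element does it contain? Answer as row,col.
lane 24=>24/4=6, 24 mod 4=0
i=0  r:6+0=>6  c:2·0+0=>0

6,0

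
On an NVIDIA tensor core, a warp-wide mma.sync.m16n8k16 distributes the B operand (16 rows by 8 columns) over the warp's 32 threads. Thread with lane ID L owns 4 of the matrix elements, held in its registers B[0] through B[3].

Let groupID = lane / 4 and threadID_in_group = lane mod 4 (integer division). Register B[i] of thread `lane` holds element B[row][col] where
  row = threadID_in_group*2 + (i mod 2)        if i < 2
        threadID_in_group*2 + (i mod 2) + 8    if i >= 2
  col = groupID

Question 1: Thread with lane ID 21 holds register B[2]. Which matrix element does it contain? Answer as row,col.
10,5

lane 21: grp=5 (21/4), tig=1 (21%4)
i=2: r=1*2+0+8=10, c=grp=5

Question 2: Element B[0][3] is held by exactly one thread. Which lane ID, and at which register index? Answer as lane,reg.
12,0

c=3->g=3  r=0->rb=0,t=0,b0=0
L=3*4+0=12  i=0*2+0=0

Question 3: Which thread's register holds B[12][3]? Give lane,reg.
c:3=>grp=3  r:12=>rB=1,tig=2,lo=0
L=3*4+2=14  i=1*2+0=2

14,2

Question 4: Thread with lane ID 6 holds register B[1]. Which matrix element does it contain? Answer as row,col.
lane 6: gid=1 (6/4), tid=2 (6%4)
i=1: r=2*2+1+0=5, c=gid=1

5,1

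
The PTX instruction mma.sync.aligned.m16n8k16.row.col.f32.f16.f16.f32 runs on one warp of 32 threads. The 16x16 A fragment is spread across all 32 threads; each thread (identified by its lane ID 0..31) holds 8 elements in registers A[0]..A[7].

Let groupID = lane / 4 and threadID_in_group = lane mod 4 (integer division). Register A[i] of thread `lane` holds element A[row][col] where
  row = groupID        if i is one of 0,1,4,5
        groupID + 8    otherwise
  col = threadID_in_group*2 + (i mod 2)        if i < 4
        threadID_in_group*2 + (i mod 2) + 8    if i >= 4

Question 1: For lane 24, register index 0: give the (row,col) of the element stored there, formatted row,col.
6,0

lane 24: gid=6 (24/4), tid=0 (24%4)
i=0: r=6+0=6, c=0*2+0+0=0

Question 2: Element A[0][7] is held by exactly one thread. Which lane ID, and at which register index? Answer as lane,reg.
3,1

r=0->g=0,rb=0  c=7->cb=0,t=3,b0=1
L=0*4+3=3  i=0*4+0*2+1=1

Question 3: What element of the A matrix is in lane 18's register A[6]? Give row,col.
12,12

lane 18->18/4=4, 18 mod 4=2
i=6  r:4+8->12  c:2·2+0+8->12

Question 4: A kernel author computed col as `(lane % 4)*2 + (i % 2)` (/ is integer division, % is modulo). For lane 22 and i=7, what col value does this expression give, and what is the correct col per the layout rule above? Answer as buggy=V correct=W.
`(lane % 4)*2 + (i % 2)`[22,7]->5
lane 22: g=5 (22/4), t=2 (22%4)
i=7: r=5+8=13, c=2*2+1+8=13
col: 5 vs 13

buggy=5 correct=13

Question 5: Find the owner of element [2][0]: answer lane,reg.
8,0

r: 2->gid=2,r8=0  c: 0->c8=0,tid=0,i&1=0
L=2*4+0=8  i=0*4+0*2+0=0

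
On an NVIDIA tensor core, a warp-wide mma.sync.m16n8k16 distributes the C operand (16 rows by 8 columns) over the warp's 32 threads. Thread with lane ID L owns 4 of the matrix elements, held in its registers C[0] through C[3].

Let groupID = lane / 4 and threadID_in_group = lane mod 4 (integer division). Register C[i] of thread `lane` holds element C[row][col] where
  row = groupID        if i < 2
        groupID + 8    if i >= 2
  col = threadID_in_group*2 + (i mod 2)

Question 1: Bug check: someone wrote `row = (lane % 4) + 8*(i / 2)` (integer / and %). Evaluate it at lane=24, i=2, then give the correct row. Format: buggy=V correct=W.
`(lane % 4) + 8*(i / 2)`[24,2]=>8
lane 24=>24/4=6, 24 mod 4=0
i=2  r:6+8=>14  c:2·0+0=>0
row: 8 vs 14

buggy=8 correct=14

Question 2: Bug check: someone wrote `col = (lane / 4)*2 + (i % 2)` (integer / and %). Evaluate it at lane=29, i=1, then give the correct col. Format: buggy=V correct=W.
buggy=15 correct=3

`(lane / 4)*2 + (i % 2)`[29,1]=>15
lane 29=>29/4=7, 29 mod 4=1
i=1  r:7+0=>7  c:2·1+1=>3
col: 15 vs 3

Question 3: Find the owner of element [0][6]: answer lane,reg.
r=0→G=0,rhi=0  c=6→T=3,p=0
L=0*4+3=3  i=0*2+0=0

3,0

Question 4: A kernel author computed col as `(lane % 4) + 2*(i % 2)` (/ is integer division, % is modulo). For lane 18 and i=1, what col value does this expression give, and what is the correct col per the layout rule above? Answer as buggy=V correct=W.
`(lane % 4) + 2*(i % 2)`[18,1]=>4
L=18=>grp=18>>2=4, tig=18&3=2
[1]=>row 4+0=4  col 2·2+1=5
col: 4 vs 5

buggy=4 correct=5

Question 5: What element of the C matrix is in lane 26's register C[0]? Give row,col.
L=26->g=26>>2=6, t=26&3=2
[0]->row 6+0=6  col 2·2+0=4

6,4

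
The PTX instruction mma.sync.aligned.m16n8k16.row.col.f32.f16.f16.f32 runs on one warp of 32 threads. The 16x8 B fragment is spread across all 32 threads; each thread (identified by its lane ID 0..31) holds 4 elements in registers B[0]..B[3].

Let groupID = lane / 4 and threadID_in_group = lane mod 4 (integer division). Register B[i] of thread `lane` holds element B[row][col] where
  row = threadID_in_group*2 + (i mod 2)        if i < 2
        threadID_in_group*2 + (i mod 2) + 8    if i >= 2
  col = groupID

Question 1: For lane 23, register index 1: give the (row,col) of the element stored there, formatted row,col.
lane 23->23/4=5, 23 mod 4=3
i=1  r:2·3+1+0->7  c:5

7,5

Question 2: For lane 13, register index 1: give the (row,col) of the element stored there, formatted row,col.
3,3

L=13=>grp=13>>2=3, tig=13&3=1
[1]=>row 1·2+1+0=3  col grp=3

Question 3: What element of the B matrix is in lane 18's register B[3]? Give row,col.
13,4

L=18⇒gr=18>>2=4, th=18&3=2
[3]⇒row 2·2+1+8=13  col gr=4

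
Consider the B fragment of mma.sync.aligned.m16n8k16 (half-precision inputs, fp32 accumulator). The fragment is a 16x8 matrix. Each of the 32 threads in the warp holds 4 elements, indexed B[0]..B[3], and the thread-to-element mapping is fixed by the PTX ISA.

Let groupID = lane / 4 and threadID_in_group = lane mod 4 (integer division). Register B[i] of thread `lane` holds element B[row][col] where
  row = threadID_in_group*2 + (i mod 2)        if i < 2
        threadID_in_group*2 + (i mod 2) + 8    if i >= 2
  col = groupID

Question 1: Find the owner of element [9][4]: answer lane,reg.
16,3

c:4=>grp=4  r:9=>rB=1,tig=0,lo=1
L=4*4+0=16  i=1*2+1=3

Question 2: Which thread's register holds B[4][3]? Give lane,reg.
14,0

c: 3->gid=3  r: 4->r8=0,tid=2,i&1=0
L=3*4+2=14  i=0*2+0=0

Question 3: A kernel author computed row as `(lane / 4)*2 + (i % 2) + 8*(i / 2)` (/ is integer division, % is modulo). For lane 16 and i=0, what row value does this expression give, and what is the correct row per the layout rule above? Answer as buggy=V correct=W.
`(lane / 4)*2 + (i % 2) + 8*(i / 2)`[16,0]->8
L=16->gid=16>>2=4, tid=16&3=0
[0]->row 0·2+0+0=0  col gid=4
row: 8 vs 0

buggy=8 correct=0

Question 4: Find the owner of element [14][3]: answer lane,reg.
15,2

c=3⇒gr=3  r=14⇒Rb=1,th=3,odd=0
L=3*4+3=15  i=1*2+0=2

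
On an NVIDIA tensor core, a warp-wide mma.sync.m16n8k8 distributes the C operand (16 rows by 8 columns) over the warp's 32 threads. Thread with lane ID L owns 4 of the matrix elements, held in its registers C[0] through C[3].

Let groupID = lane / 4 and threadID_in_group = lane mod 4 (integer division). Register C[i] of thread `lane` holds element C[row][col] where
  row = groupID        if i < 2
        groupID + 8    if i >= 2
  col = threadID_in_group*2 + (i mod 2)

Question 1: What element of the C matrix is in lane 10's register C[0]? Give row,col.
2,4

L=10→G=10>>2=2, T=10&3=2
[0]→row 2+0=2  col 2·2+0=4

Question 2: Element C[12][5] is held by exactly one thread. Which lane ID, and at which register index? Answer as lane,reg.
r=12->g=4,rb=1  c=5->t=2,b0=1
L=4*4+2=18  i=1*2+1=3

18,3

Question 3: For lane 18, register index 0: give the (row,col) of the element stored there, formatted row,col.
L=18=>grp=18>>2=4, tig=18&3=2
[0]=>row 4+0=4  col 2·2+0=4

4,4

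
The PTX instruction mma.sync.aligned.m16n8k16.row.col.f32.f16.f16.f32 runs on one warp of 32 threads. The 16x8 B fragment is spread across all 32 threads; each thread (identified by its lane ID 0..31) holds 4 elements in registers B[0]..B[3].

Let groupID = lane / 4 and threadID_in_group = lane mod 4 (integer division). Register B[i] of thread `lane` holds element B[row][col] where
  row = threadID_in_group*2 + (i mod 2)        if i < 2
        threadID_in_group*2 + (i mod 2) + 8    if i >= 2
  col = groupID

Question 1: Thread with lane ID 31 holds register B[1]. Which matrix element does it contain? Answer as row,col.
7,7

lane 31=>31/4=7, 31 mod 4=3
i=1  r:2·3+1+0=>7  c:7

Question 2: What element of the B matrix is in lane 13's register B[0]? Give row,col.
lane 13→13/4=3, 13 mod 4=1
i=0  r:2·1+0+0→2  c:3

2,3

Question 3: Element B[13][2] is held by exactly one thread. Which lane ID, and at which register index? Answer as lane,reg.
c=2⇒gr=2  r=13⇒Rb=1,th=2,odd=1
L=2*4+2=10  i=1*2+1=3

10,3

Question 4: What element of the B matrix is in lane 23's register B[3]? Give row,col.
lane 23->23/4=5, 23 mod 4=3
i=3  r:2·3+1+8->15  c:5

15,5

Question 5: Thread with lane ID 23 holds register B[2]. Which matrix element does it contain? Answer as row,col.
14,5

lane 23: g=5 (23/4), t=3 (23%4)
i=2: r=3*2+0+8=14, c=g=5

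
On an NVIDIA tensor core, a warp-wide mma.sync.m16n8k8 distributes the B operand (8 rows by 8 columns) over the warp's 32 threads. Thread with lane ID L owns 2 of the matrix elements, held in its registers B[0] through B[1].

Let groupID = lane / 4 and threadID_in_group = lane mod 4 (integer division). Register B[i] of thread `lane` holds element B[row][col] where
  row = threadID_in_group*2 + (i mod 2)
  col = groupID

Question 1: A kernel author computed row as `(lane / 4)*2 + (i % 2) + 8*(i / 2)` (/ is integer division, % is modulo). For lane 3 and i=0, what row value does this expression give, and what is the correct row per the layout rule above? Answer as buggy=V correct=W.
buggy=0 correct=6

`(lane / 4)*2 + (i % 2) + 8*(i / 2)`[3,0]⇒0
L=3⇒gr=3>>2=0, th=3&3=3
[0]⇒row 3·2+0=6  col gr=0
row: 0 vs 6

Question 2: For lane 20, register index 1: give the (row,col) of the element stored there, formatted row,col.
1,5

lane 20→20/4=5, 20 mod 4=0
i=1  r:2·0+1→1  c:5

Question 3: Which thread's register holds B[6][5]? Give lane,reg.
c: 5->gid=5  r: 6->tid=3,i&1=0
L=5*4+3=23  i=0=0

23,0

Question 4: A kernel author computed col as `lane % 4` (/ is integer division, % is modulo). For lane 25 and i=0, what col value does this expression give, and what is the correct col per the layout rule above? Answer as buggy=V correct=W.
buggy=1 correct=6

`lane % 4`[25,0]->1
lane 25->25/4=6, 25 mod 4=1
i=0  r:2·1+0->2  c:6
col: 1 vs 6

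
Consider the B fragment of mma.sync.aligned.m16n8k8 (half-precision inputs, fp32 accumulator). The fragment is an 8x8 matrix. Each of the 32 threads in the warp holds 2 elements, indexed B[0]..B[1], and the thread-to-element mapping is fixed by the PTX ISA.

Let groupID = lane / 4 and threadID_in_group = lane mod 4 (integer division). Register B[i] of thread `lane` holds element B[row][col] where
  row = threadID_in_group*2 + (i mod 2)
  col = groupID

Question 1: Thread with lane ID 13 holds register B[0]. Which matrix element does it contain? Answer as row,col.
2,3

13: g=3,t=1
[0] (1*2+0,3) = (2,3)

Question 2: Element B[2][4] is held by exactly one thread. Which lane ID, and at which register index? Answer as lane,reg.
c:4=>grp=4  r:2=>tig=1,lo=0
L=4*4+1=17  i=0=0

17,0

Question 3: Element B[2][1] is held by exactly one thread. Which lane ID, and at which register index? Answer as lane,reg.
c=1⇒gr=1  r=2⇒th=1,odd=0
L=1*4+1=5  i=0=0

5,0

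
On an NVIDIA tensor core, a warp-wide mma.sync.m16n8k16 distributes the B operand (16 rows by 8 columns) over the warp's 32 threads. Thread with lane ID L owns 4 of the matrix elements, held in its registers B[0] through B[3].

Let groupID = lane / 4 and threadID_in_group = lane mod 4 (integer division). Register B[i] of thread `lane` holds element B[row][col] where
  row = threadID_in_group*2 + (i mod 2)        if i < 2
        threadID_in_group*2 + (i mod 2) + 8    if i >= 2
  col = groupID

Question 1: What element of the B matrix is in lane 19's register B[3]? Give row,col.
L=19->g=19>>2=4, t=19&3=3
[3]->row 3·2+1+8=15  col g=4

15,4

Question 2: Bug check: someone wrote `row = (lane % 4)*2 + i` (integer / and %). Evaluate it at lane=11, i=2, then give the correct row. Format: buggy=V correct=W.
`(lane % 4)*2 + i`[11,2]→8
lane 11: G=2 (11/4), T=3 (11%4)
i=2: r=3*2+0+8=14, c=G=2
row: 8 vs 14

buggy=8 correct=14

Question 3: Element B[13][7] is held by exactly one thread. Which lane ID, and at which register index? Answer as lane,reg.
c=7⇒gr=7  r=13⇒Rb=1,th=2,odd=1
L=7*4+2=30  i=1*2+1=3

30,3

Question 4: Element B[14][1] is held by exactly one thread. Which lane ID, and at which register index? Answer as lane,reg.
7,2

c: 1->gid=1  r: 14->r8=1,tid=3,i&1=0
L=1*4+3=7  i=1*2+0=2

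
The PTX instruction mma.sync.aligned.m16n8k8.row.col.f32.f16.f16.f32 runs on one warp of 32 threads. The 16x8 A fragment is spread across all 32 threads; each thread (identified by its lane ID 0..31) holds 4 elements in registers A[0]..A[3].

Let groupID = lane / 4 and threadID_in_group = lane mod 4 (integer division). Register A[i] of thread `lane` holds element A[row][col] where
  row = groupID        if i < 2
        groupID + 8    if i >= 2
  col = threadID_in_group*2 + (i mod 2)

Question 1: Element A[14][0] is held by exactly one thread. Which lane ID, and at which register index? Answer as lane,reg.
r:14=>grp=6,rB=1  c:0=>tig=0,lo=0
L=6*4+0=24  i=1*2+0=2

24,2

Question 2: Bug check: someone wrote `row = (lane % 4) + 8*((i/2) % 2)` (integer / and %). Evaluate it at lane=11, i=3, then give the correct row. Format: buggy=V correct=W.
buggy=11 correct=10

`(lane % 4) + 8*((i/2) % 2)`[11,3]->11
lane 11->11/4=2, 11 mod 4=3
i=3  r:2+8->10  c:2·3+1->7
row: 11 vs 10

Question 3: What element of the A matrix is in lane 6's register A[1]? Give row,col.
1,5

L=6->g=6>>2=1, t=6&3=2
[1]->row 1+0=1  col 2·2+1=5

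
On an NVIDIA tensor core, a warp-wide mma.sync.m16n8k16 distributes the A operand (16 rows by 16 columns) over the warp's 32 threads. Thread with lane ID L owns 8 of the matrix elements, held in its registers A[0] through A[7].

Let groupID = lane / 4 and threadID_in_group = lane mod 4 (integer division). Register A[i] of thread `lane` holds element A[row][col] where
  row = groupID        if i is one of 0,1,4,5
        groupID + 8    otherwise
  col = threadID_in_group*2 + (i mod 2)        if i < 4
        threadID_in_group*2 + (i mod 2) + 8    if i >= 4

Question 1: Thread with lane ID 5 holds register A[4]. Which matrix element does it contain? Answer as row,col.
lane 5: g=1 (5/4), t=1 (5%4)
i=4: r=1+0=1, c=1*2+0+8=10

1,10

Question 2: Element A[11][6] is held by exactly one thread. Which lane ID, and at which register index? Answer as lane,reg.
r=11→G=3,rhi=1  c=6→chi=0,T=3,p=0
L=3*4+3=15  i=0*4+1*2+0=2

15,2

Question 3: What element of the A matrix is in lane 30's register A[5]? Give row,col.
lane 30->30/4=7, 30 mod 4=2
i=5  r:7+0->7  c:2·2+1+8->13

7,13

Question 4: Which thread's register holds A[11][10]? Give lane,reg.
13,6

r=11->g=3,rb=1  c=10->cb=1,t=1,b0=0
L=3*4+1=13  i=1*4+1*2+0=6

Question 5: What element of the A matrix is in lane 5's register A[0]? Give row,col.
5: gr=1,th=1
[0] (1+0,1*2+0+0) = (1,2)

1,2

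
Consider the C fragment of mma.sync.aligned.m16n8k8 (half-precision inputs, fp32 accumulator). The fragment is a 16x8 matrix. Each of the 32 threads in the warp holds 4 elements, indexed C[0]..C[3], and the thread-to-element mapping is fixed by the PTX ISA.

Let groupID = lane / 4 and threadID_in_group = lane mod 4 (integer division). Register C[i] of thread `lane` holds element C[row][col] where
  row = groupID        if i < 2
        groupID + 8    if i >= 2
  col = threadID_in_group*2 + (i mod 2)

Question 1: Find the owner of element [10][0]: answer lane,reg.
r=10⇒gr=2,Rb=1  c=0⇒th=0,odd=0
L=2*4+0=8  i=1*2+0=2

8,2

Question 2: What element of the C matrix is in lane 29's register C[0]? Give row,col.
29: G=7,T=1
[0] (7+0,1*2+0) = (7,2)

7,2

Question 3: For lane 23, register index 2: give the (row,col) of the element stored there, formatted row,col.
lane 23→23/4=5, 23 mod 4=3
i=2  r:5+8→13  c:2·3+0→6

13,6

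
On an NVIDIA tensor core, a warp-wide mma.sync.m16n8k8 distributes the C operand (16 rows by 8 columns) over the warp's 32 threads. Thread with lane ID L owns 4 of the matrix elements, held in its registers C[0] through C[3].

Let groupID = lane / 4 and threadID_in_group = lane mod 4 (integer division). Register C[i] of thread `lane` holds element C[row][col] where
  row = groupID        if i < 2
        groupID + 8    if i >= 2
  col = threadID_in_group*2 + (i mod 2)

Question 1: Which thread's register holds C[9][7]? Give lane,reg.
7,3

r: 9->gid=1,r8=1  c: 7->tid=3,i&1=1
L=1*4+3=7  i=1*2+1=3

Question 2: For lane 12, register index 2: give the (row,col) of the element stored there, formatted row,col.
L=12=>grp=12>>2=3, tig=12&3=0
[2]=>row 3+8=11  col 0·2+0=0

11,0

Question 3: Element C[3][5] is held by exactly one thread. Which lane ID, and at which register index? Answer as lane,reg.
r=3->g=3,rb=0  c=5->t=2,b0=1
L=3*4+2=14  i=0*2+1=1

14,1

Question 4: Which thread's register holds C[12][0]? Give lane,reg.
r: 12->gid=4,r8=1  c: 0->tid=0,i&1=0
L=4*4+0=16  i=1*2+0=2

16,2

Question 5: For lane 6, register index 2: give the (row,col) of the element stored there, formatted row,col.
9,4

lane 6⇒6/4=1, 6 mod 4=2
i=2  r:1+8⇒9  c:2·2+0⇒4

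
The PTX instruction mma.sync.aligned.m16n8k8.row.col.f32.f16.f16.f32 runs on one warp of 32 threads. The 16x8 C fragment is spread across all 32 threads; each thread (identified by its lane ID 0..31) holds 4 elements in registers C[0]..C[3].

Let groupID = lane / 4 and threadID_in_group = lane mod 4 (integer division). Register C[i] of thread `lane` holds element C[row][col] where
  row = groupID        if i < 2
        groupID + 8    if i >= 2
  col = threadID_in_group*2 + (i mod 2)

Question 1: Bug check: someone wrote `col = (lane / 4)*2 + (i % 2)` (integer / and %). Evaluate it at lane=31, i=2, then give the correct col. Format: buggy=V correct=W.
`(lane / 4)*2 + (i % 2)`[31,2]→14
lane 31→31/4=7, 31 mod 4=3
i=2  r:7+8→15  c:2·3+0→6
col: 14 vs 6

buggy=14 correct=6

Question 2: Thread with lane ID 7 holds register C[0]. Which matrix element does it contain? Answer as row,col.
1,6

lane 7⇒7/4=1, 7 mod 4=3
i=0  r:1+0⇒1  c:2·3+0⇒6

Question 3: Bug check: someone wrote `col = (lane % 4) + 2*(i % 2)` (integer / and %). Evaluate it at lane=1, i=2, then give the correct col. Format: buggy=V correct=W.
buggy=1 correct=2

`(lane % 4) + 2*(i % 2)`[1,2]->1
1: g=0,t=1
[2] (0+8,1*2+0) = (8,2)
col: 1 vs 2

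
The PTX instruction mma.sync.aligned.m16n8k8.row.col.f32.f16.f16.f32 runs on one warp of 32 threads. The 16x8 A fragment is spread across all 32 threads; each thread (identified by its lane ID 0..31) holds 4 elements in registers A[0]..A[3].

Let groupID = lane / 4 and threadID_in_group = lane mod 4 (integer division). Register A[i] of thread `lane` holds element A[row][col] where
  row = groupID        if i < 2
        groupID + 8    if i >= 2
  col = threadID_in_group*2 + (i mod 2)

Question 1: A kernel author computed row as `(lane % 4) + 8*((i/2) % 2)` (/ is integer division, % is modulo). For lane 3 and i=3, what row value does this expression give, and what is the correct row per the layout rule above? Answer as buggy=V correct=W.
`(lane % 4) + 8*((i/2) % 2)`[3,3]=>11
3: grp=0,tig=3
[3] (0+8,3*2+1) = (8,7)
row: 11 vs 8

buggy=11 correct=8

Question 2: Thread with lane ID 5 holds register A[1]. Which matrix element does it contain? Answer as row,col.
lane 5: gr=1 (5/4), th=1 (5%4)
i=1: r=1+0=1, c=1*2+1=3

1,3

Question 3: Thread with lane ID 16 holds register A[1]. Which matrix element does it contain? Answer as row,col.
4,1

lane 16⇒16/4=4, 16 mod 4=0
i=1  r:4+0⇒4  c:2·0+1⇒1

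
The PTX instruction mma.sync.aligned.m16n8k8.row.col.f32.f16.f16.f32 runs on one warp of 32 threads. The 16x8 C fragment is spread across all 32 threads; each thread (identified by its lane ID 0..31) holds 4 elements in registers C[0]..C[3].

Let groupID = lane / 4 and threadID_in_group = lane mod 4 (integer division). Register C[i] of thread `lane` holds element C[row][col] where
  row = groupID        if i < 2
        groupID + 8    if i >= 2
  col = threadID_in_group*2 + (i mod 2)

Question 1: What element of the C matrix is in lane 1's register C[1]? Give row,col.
0,3

lane 1=>1/4=0, 1 mod 4=1
i=1  r:0+0=>0  c:2·1+1=>3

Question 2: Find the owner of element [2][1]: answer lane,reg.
8,1

r=2->g=2,rb=0  c=1->t=0,b0=1
L=2*4+0=8  i=0*2+1=1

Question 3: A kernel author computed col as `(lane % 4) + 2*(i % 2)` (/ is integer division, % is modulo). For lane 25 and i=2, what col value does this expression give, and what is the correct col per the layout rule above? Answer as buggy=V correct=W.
buggy=1 correct=2

`(lane % 4) + 2*(i % 2)`[25,2]=>1
lane 25=>25/4=6, 25 mod 4=1
i=2  r:6+8=>14  c:2·1+0=>2
col: 1 vs 2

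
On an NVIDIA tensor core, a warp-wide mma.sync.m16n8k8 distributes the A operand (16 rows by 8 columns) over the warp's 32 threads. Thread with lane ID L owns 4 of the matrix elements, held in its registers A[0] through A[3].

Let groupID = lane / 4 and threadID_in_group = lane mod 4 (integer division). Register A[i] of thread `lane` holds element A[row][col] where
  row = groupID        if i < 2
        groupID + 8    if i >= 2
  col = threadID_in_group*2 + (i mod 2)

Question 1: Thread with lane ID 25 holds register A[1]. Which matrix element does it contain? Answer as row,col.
lane 25: gr=6 (25/4), th=1 (25%4)
i=1: r=6+0=6, c=1*2+1=3

6,3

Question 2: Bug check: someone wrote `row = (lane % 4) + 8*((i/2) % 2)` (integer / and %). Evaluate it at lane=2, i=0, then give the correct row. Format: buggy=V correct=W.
buggy=2 correct=0

`(lane % 4) + 8*((i/2) % 2)`[2,0]⇒2
2: gr=0,th=2
[0] (0+0,2*2+0) = (0,4)
row: 2 vs 0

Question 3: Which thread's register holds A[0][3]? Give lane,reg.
1,1

r=0→G=0,rhi=0  c=3→T=1,p=1
L=0*4+1=1  i=0*2+1=1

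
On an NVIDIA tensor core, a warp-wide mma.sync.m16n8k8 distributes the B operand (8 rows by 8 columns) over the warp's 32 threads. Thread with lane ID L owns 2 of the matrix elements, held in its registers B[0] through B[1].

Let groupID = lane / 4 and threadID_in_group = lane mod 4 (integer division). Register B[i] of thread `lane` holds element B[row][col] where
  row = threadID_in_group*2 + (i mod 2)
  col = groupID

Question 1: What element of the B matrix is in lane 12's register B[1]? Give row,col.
1,3

lane 12: G=3 (12/4), T=0 (12%4)
i=1: r=0*2+1=1, c=G=3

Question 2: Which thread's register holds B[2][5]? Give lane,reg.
c:5=>grp=5  r:2=>tig=1,lo=0
L=5*4+1=21  i=0=0

21,0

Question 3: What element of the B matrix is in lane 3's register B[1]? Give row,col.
7,0

L=3->g=3>>2=0, t=3&3=3
[1]->row 3·2+1=7  col g=0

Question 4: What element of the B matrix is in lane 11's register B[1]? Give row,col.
7,2

11: gid=2,tid=3
[1] (3*2+1,2) = (7,2)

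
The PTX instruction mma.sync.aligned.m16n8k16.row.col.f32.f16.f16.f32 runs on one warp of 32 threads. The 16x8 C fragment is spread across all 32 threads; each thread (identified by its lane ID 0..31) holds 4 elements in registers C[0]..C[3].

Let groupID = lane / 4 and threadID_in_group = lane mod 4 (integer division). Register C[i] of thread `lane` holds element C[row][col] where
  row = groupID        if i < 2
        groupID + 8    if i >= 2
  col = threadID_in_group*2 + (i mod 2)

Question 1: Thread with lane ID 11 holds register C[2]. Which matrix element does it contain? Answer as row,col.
11: gid=2,tid=3
[2] (2+8,3*2+0) = (10,6)

10,6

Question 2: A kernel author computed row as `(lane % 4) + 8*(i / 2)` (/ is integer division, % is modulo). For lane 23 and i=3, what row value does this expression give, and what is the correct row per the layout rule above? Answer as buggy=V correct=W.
buggy=11 correct=13

`(lane % 4) + 8*(i / 2)`[23,3]→11
lane 23→23/4=5, 23 mod 4=3
i=3  r:5+8→13  c:2·3+1→7
row: 11 vs 13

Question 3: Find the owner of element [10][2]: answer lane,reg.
r: 10->gid=2,r8=1  c: 2->tid=1,i&1=0
L=2*4+1=9  i=1*2+0=2

9,2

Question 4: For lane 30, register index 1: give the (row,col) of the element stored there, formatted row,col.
L=30→G=30>>2=7, T=30&3=2
[1]→row 7+0=7  col 2·2+1=5

7,5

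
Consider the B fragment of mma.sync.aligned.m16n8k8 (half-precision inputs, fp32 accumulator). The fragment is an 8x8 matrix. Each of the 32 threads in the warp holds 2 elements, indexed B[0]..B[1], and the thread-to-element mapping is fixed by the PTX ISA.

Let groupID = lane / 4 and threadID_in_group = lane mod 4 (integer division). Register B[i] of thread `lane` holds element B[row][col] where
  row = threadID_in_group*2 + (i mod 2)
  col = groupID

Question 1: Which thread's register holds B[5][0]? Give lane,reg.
c=0→G=0  r=5→T=2,p=1
L=0*4+2=2  i=1=1

2,1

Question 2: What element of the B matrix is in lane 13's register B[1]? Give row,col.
L=13=>grp=13>>2=3, tig=13&3=1
[1]=>row 1·2+1=3  col grp=3

3,3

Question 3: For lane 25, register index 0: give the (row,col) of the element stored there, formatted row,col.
L=25→G=25>>2=6, T=25&3=1
[0]→row 1·2+0=2  col G=6

2,6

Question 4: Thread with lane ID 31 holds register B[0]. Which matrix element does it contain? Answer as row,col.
6,7

31: g=7,t=3
[0] (3*2+0,7) = (6,7)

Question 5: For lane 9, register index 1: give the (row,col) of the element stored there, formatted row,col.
lane 9->9/4=2, 9 mod 4=1
i=1  r:2·1+1->3  c:2

3,2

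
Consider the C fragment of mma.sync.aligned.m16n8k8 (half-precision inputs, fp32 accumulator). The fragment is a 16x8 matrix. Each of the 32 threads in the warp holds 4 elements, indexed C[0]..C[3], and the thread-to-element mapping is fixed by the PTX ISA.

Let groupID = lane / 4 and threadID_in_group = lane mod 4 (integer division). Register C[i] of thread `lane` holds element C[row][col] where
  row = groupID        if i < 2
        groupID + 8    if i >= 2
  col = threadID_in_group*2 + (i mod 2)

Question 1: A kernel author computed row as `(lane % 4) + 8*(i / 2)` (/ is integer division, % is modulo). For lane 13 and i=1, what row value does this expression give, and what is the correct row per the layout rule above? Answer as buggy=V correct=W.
`(lane % 4) + 8*(i / 2)`[13,1]⇒1
L=13⇒gr=13>>2=3, th=13&3=1
[1]⇒row 3+0=3  col 1·2+1=3
row: 1 vs 3

buggy=1 correct=3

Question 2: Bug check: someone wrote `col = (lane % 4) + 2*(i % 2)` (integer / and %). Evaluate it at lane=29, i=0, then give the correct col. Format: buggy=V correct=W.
buggy=1 correct=2

`(lane % 4) + 2*(i % 2)`[29,0]=>1
L=29=>grp=29>>2=7, tig=29&3=1
[0]=>row 7+0=7  col 1·2+0=2
col: 1 vs 2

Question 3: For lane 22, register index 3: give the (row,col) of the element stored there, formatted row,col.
L=22=>grp=22>>2=5, tig=22&3=2
[3]=>row 5+8=13  col 2·2+1=5

13,5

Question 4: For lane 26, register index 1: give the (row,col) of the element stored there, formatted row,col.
L=26=>grp=26>>2=6, tig=26&3=2
[1]=>row 6+0=6  col 2·2+1=5

6,5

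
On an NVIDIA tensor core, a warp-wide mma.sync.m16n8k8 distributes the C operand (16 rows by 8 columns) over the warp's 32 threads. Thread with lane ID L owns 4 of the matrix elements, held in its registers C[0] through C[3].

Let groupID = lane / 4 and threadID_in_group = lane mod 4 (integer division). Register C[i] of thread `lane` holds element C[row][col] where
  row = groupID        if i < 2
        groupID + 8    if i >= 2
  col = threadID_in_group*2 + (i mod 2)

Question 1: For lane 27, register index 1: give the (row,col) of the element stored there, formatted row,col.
6,7

L=27->gid=27>>2=6, tid=27&3=3
[1]->row 6+0=6  col 3·2+1=7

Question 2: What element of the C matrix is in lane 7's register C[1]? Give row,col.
1,7

lane 7: gr=1 (7/4), th=3 (7%4)
i=1: r=1+0=1, c=3*2+1=7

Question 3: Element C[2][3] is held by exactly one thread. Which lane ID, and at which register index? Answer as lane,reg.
r=2→G=2,rhi=0  c=3→T=1,p=1
L=2*4+1=9  i=0*2+1=1

9,1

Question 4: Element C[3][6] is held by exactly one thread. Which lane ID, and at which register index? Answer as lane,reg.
15,0

r=3⇒gr=3,Rb=0  c=6⇒th=3,odd=0
L=3*4+3=15  i=0*2+0=0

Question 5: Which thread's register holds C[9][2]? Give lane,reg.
r=9->g=1,rb=1  c=2->t=1,b0=0
L=1*4+1=5  i=1*2+0=2

5,2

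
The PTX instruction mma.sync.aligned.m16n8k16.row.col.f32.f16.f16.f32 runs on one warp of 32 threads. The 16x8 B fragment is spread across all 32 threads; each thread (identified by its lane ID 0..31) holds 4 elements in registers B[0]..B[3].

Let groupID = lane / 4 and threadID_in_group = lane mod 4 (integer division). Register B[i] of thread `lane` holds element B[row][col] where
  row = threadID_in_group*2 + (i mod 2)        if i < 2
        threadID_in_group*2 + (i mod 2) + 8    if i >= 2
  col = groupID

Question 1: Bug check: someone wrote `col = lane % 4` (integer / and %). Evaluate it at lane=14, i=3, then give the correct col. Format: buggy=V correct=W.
`lane % 4`[14,3]→2
lane 14→14/4=3, 14 mod 4=2
i=3  r:2·2+1+8→13  c:3
col: 2 vs 3

buggy=2 correct=3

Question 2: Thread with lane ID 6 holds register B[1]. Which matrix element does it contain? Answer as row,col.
5,1

6: gid=1,tid=2
[1] (2*2+1+0,1) = (5,1)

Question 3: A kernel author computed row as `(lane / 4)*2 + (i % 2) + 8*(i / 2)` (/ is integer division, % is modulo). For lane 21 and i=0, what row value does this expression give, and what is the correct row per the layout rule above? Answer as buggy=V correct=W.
`(lane / 4)*2 + (i % 2) + 8*(i / 2)`[21,0]->10
lane 21->21/4=5, 21 mod 4=1
i=0  r:2·1+0+0->2  c:5
row: 10 vs 2

buggy=10 correct=2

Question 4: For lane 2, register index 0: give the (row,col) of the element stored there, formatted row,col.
L=2→G=2>>2=0, T=2&3=2
[0]→row 2·2+0+0=4  col G=0

4,0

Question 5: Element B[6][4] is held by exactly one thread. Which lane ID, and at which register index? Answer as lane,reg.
c:4=>grp=4  r:6=>rB=0,tig=3,lo=0
L=4*4+3=19  i=0*2+0=0

19,0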